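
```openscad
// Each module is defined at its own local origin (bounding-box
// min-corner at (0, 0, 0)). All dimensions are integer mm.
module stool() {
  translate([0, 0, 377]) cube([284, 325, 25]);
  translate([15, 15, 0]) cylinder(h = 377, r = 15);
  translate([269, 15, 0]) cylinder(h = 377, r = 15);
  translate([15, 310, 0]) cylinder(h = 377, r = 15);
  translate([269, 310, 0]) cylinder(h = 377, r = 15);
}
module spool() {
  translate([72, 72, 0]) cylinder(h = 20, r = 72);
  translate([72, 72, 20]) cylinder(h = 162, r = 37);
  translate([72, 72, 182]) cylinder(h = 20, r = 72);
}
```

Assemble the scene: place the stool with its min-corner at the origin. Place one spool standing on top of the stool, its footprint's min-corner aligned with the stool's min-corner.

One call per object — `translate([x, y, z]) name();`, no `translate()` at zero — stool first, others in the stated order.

stool();
translate([0, 0, 402]) spool();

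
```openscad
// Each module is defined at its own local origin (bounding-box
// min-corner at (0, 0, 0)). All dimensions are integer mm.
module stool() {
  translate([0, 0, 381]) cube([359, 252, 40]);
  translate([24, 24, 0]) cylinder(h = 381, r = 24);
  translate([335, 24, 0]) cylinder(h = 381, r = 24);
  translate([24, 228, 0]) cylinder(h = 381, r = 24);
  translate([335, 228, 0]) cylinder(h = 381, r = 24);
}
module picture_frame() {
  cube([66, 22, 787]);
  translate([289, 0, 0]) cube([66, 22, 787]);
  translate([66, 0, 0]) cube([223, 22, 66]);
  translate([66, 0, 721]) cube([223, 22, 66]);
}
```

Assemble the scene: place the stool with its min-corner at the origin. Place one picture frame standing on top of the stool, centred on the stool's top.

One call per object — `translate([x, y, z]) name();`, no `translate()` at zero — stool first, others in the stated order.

stool();
translate([2, 115, 421]) picture_frame();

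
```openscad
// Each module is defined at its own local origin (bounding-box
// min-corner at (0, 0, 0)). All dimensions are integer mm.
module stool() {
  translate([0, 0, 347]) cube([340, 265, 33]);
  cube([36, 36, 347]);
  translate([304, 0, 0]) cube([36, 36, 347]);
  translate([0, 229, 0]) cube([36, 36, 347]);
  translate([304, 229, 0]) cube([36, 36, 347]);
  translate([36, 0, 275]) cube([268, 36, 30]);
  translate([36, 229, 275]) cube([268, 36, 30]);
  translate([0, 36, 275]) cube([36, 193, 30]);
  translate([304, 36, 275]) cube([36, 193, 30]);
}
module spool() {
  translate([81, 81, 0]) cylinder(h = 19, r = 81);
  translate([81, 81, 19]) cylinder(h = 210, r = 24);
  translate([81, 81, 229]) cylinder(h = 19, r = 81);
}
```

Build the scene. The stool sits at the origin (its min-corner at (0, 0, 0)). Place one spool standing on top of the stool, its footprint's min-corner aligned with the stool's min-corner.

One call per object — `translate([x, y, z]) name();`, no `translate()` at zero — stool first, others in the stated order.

stool();
translate([0, 0, 380]) spool();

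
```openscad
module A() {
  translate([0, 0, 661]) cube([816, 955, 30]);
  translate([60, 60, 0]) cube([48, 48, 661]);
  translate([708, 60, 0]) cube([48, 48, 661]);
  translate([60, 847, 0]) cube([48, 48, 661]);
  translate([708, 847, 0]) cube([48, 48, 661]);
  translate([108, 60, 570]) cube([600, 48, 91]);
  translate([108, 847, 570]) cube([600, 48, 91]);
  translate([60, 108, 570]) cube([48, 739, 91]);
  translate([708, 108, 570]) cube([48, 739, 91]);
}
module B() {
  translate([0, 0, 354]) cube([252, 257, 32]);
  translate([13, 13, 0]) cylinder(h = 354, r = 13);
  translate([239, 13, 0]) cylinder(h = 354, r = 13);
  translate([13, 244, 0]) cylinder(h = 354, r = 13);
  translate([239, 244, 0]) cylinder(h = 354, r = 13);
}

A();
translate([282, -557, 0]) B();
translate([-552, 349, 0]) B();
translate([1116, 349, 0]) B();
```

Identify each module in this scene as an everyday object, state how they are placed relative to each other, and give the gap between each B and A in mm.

Each stool's nearest face is 300 mm from the table's bounding box.

A is a table. B is a stool. Three stools sit around the table at the −y, −x, +x sides. The gap between each stool and the table is 300 mm.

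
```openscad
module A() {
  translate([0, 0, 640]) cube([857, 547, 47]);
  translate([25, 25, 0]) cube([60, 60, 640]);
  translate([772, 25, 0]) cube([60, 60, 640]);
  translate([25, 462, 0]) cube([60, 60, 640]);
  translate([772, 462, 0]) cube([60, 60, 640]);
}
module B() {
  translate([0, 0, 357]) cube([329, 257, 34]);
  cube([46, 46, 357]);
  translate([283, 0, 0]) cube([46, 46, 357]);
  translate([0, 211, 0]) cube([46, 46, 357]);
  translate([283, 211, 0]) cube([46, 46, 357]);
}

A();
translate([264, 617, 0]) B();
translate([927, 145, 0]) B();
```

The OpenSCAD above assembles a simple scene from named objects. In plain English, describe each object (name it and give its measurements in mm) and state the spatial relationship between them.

A is a table: top 857 mm (x) × 547 mm (y), 47 mm thick, upper face at z = 687 mm, on four 60×60 mm square legs, each inset 25 mm from the nearest pair of top edges, running from z = 0 to the bottom of the top.

B is a four-legged stool. The seat is 329×257 mm, 34 mm thick, top at z = 391 mm. It stands on four square legs, each 46×46 mm in cross-section, from z = 0 to the seat underside, each flush with a corner of the seat.

Two stools sit around the table at the +y, +x sides.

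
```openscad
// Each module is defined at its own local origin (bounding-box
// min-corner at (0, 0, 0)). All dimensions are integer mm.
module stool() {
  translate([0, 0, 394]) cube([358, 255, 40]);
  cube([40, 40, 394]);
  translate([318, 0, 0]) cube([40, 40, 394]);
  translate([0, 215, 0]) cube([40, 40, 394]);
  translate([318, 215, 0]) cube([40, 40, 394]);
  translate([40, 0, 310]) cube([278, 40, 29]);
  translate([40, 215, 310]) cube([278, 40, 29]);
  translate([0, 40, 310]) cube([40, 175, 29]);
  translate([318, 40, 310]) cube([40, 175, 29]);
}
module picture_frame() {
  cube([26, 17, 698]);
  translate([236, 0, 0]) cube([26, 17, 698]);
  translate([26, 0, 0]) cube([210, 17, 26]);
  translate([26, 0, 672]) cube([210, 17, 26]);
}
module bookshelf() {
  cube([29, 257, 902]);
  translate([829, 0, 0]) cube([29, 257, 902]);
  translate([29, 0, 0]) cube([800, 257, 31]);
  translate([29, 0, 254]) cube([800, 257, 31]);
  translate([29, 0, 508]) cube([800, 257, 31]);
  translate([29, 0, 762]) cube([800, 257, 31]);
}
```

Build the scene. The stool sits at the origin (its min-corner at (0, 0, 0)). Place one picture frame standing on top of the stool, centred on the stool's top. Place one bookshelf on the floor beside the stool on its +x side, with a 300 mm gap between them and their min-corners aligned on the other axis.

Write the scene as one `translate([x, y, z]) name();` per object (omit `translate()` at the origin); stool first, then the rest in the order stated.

stool();
translate([48, 119, 434]) picture_frame();
translate([658, 0, 0]) bookshelf();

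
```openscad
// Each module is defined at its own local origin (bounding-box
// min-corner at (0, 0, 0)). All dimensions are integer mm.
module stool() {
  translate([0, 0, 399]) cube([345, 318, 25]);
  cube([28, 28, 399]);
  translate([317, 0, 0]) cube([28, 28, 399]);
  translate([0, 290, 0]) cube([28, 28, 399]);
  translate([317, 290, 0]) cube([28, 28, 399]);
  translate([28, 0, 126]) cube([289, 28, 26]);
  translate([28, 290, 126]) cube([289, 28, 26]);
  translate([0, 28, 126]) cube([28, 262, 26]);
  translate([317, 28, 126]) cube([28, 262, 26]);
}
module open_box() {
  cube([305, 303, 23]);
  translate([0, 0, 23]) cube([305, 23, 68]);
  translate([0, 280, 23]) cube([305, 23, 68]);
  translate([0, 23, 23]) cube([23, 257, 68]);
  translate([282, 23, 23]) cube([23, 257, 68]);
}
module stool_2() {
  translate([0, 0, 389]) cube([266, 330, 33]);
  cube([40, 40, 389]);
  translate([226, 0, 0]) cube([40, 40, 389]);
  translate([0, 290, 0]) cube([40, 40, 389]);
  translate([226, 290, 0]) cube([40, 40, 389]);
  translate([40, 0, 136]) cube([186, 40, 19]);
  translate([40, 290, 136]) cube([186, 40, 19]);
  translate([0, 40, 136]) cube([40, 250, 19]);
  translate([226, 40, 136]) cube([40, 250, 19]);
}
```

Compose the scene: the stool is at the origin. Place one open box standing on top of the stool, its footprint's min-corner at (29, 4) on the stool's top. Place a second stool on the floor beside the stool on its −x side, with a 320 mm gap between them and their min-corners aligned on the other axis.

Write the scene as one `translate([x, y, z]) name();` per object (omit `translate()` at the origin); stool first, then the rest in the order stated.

stool();
translate([29, 4, 424]) open_box();
translate([-586, 0, 0]) stool_2();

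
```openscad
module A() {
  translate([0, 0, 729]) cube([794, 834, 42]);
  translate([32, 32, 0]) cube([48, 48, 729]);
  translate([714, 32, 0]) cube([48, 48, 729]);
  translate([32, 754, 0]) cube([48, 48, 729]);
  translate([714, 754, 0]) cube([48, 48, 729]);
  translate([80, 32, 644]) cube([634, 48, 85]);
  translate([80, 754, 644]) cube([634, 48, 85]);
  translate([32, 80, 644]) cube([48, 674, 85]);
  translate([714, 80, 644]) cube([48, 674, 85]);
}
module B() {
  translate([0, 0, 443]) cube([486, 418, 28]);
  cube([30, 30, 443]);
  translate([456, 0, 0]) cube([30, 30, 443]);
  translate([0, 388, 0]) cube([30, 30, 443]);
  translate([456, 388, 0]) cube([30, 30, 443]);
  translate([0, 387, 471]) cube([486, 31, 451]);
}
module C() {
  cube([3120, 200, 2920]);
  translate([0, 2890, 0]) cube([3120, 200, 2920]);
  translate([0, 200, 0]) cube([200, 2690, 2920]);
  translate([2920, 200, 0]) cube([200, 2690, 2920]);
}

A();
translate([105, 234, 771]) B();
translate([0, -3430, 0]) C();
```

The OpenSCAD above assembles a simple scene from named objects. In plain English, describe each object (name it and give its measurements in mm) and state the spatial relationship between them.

A is a rectangular dining table. The top is 794×834×42 mm with its upper surface at z = 771 mm. It stands on four 48×48 mm square legs, each inset 32 mm from the nearest pair of top edges, running from the floor to the underside of the top. Four apron rails, 48 mm thick and 85 mm tall, run between adjacent legs with their top edges flush with the underside of the top and their outer faces flush with the legs' outer faces.

B is a chair: 486×418 mm seat, 28 mm thick, top at z = 471 mm, on four 30 mm square corner legs flush with the seat edges. A 31 mm thick backrest slab spans the full seat width, extending 451 mm above the seat top, its back face flush with the seat's +y edge.

C is a box-shaped house frame (walls only): outside footprint 3120×3090 mm, wall height 2920 mm, wall thickness 200 mm. The two y-facing walls run the full x-width; the two x-facing walls fit between the inner faces of the y-facing walls.

The chair is on top of the table. The house frame is on the floor beside the table on its −y side.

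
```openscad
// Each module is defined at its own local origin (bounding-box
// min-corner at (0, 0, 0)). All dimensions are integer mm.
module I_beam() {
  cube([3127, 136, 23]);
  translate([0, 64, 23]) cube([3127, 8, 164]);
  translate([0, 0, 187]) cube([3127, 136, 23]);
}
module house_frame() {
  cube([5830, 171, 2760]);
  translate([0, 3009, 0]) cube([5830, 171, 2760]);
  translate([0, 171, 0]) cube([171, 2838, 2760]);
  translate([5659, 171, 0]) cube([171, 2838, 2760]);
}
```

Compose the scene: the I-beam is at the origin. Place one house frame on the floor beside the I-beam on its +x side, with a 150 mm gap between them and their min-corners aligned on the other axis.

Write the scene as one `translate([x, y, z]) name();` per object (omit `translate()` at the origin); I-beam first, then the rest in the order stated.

I_beam();
translate([3277, 0, 0]) house_frame();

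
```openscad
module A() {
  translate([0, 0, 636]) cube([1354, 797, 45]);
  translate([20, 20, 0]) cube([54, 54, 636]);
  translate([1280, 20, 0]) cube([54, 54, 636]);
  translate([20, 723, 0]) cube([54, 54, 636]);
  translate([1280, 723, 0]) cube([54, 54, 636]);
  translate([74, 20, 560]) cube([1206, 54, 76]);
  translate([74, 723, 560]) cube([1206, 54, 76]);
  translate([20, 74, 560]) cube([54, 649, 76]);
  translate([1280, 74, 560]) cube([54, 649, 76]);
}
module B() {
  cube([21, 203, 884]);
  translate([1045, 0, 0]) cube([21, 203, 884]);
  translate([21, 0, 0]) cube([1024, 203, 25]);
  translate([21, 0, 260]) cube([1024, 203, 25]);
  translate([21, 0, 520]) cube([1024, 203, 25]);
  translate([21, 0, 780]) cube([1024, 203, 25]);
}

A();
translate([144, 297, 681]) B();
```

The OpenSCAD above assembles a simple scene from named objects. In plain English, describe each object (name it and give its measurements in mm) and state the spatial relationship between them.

A is a table: top 1354 mm (x) × 797 mm (y), 45 mm thick, upper face at z = 681 mm, on four 54×54 mm square legs, each inset 20 mm from the nearest pair of top edges, running from z = 0 to the bottom of the top. Four apron rails, 54 mm thick and 76 mm tall, run between adjacent legs with their top edges flush with the underside of the top and their outer faces flush with the legs' outer faces.

B is a bookshelf 1066 mm wide overall, 203 mm deep and 884 mm tall. The two sides are 21 mm thick vertical panels. 4 horizontal shelves of 25 mm thickness span between the inner faces of the sides; the lowest shelf sits on the floor and shelves are stacked with a clear vertical gap of 235 mm between each pair.

The bookshelf is on top of the table, centred.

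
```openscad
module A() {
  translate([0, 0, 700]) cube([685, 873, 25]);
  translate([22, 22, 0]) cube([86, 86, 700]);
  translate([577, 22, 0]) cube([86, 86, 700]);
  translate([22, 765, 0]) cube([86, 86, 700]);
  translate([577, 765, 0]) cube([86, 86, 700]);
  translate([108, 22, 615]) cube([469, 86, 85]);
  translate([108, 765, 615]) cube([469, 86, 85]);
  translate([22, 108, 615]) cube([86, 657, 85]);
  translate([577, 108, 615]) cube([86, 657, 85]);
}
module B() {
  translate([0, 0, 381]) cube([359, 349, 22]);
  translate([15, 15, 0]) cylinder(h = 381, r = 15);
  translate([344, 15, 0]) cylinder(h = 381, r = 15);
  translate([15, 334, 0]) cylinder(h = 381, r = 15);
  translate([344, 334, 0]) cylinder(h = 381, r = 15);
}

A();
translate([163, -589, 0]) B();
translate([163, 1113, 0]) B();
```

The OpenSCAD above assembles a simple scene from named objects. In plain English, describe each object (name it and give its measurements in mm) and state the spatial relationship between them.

A is a table: top 685 mm (x) × 873 mm (y), 25 mm thick, upper face at z = 725 mm, on four 86×86 mm square legs, each inset 22 mm from the nearest pair of top edges, running from z = 0 to the bottom of the top. Four apron rails, 86 mm thick and 85 mm tall, run between adjacent legs with their top edges flush with the underside of the top and their outer faces flush with the legs' outer faces.

B is a four-legged stool. The seat is 359×349 mm, 22 mm thick, top at z = 403 mm. It stands on four round legs, each 30 mm in diameter, from z = 0 to the seat underside, each leg's axis is inset half a diameter from the nearest pair of seat edges (so the leg's bounding box is flush with the corner).

Two stools sit around the table at the −y, +y sides.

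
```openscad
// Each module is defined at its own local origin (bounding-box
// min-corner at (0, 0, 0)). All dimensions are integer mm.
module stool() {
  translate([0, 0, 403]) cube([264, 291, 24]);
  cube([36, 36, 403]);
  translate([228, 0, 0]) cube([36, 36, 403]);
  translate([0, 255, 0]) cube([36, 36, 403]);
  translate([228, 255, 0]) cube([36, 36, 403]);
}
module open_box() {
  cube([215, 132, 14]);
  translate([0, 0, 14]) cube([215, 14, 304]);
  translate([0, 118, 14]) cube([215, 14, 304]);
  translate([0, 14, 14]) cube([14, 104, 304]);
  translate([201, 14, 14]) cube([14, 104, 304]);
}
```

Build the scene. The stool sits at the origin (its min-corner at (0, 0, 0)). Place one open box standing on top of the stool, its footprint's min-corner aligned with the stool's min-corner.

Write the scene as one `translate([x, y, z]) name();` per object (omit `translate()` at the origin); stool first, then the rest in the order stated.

stool();
translate([0, 0, 427]) open_box();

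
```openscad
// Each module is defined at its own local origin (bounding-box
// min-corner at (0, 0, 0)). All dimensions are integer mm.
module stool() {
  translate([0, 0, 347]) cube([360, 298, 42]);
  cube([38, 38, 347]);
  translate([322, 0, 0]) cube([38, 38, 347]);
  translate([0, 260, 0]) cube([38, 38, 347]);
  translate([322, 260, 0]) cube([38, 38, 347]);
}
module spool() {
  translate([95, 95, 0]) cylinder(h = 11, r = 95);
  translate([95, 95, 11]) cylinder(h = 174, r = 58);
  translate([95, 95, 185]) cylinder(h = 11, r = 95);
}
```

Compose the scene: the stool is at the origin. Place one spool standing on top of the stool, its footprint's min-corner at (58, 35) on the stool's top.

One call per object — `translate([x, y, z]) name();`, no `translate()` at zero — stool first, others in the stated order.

stool();
translate([58, 35, 389]) spool();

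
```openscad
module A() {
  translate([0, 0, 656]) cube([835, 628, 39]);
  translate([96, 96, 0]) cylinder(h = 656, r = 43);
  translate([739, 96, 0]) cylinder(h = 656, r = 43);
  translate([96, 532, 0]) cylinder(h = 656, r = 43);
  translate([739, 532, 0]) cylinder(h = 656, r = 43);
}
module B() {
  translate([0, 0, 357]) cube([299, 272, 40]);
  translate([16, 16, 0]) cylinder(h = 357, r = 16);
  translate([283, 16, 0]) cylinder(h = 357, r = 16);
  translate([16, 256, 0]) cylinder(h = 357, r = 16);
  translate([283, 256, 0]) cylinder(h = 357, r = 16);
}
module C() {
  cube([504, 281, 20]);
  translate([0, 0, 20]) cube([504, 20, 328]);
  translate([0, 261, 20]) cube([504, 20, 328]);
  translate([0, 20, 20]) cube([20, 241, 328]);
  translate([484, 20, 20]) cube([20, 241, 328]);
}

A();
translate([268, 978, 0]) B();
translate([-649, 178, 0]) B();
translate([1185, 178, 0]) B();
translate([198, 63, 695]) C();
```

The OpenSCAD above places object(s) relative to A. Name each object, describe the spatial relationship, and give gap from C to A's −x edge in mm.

The open box's min-x is at 198; the table's min-x is 0; gap = 198 mm.

A is a table. B is a stool. C is an open box. Three stools sit around the table at the +y, −x, +x sides. The open box is on top of the table. The gap from the open box to the table's −x edge is 198 mm.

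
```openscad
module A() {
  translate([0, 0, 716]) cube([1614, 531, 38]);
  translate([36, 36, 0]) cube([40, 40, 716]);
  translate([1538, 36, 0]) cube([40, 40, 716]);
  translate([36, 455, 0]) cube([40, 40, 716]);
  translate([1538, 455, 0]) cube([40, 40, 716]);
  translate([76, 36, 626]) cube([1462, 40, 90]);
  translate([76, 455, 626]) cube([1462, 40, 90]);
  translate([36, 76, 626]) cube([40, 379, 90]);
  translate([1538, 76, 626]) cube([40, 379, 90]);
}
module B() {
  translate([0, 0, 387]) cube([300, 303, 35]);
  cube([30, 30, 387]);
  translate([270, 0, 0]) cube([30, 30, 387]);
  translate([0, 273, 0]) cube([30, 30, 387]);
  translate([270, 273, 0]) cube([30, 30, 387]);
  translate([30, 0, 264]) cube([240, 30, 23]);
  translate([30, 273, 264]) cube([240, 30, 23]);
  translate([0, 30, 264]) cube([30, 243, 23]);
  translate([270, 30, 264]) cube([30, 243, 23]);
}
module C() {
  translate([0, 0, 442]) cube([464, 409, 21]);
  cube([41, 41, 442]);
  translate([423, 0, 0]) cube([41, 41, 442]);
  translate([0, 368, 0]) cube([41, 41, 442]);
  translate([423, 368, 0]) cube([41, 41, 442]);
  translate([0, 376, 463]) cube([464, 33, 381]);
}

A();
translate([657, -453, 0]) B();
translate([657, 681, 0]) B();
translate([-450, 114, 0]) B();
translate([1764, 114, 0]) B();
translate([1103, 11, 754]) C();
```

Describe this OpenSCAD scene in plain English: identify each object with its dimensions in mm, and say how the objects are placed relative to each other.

A is a table with a 1614×531 mm rectangular top, 38 mm thick, top surface at z = 754 mm, supported by four 40×40 mm square legs, each inset 36 mm from the nearest pair of top edges, running from the floor. Four apron rails, 40 mm thick and 90 mm tall, run between adjacent legs with their top edges flush with the underside of the top and their outer faces flush with the legs' outer faces.

B is a four-legged stool. The seat is 300×303 mm, 35 mm thick, top at z = 422 mm. It stands on four square legs, each 30×30 mm in cross-section, from z = 0 to the seat underside, each flush with a corner of the seat. Four stretchers, 30 mm wide and 23 mm tall, connect adjacent legs with their undersides at z = 264 mm, each running between the inner faces of the legs it joins and aligned with the legs' outer faces on the other axis.

C is a chair. The seat is a 464×409×21 mm slab with its top at z = 463 mm, on four 41×41 mm corner legs (flush with the seat edges, standing on z = 0). A flat backrest 33 mm thick, 381 mm tall, spans the full seat width and rises from the seat top along its +y edge, rear face flush with the rear of the seat.

Four stools sit around the table at the −y, +y, −x, +x sides. The chair is on top of the table.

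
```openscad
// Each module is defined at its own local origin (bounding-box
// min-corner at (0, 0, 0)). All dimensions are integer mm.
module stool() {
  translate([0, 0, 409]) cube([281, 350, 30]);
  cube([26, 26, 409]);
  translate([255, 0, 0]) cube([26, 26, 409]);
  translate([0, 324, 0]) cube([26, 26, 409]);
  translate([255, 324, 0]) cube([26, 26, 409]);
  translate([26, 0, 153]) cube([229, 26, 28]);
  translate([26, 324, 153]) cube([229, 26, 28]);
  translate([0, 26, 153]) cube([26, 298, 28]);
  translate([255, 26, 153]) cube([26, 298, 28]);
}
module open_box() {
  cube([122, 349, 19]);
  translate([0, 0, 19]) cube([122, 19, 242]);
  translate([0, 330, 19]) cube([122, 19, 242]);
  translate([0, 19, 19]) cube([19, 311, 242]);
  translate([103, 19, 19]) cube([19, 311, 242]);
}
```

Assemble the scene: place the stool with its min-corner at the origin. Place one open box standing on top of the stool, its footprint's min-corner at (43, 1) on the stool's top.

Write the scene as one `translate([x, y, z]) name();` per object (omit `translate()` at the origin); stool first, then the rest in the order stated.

stool();
translate([43, 1, 439]) open_box();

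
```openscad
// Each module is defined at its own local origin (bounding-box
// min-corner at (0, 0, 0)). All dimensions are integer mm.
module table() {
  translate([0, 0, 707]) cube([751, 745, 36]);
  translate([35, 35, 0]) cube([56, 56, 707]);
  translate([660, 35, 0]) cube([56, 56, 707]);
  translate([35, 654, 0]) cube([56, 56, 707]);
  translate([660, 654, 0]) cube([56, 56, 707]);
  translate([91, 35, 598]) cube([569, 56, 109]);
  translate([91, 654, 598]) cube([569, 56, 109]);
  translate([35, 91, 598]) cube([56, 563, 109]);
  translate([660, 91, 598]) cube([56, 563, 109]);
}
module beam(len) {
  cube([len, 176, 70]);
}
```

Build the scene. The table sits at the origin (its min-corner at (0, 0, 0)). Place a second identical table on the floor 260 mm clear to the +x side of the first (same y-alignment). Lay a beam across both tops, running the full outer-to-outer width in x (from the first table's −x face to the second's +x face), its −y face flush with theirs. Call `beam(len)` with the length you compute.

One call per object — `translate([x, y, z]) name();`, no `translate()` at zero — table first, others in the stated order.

table();
translate([1011, 0, 0]) table();
translate([0, 0, 743]) beam(1762);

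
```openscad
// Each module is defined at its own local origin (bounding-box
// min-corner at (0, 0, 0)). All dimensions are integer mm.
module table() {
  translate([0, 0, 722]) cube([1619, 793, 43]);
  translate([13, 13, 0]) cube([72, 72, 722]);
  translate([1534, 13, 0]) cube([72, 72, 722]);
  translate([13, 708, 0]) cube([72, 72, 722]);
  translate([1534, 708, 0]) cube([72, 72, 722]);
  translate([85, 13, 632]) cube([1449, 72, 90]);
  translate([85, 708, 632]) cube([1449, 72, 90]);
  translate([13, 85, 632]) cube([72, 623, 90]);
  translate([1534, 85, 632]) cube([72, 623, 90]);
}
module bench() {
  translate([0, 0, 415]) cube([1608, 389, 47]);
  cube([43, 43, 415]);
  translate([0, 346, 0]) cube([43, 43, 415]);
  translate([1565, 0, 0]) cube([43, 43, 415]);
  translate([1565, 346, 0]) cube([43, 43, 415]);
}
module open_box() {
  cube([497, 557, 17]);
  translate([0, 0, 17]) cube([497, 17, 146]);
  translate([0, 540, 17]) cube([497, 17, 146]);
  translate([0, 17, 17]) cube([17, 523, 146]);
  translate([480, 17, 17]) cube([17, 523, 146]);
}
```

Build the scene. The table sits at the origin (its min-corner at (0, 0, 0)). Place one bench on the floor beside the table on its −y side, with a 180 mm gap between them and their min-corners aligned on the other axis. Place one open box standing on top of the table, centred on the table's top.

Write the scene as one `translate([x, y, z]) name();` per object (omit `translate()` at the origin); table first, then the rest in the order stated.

table();
translate([0, -569, 0]) bench();
translate([561, 118, 765]) open_box();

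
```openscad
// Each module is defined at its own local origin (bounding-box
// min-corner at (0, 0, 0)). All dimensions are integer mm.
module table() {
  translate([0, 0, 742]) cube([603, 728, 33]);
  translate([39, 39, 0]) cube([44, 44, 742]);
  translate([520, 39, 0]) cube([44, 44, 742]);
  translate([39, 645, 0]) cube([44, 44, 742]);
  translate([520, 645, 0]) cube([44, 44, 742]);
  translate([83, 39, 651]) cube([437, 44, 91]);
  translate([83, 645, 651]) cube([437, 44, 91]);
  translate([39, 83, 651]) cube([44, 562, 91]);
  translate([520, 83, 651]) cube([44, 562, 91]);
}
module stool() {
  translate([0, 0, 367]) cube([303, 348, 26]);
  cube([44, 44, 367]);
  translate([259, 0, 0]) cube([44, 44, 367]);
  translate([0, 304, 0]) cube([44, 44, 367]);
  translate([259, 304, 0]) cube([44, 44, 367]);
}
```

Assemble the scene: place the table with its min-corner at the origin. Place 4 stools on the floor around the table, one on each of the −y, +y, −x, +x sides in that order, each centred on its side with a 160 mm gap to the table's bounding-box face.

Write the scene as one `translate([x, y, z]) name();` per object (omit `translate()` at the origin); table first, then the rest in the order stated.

table();
translate([150, -508, 0]) stool();
translate([150, 888, 0]) stool();
translate([-463, 190, 0]) stool();
translate([763, 190, 0]) stool();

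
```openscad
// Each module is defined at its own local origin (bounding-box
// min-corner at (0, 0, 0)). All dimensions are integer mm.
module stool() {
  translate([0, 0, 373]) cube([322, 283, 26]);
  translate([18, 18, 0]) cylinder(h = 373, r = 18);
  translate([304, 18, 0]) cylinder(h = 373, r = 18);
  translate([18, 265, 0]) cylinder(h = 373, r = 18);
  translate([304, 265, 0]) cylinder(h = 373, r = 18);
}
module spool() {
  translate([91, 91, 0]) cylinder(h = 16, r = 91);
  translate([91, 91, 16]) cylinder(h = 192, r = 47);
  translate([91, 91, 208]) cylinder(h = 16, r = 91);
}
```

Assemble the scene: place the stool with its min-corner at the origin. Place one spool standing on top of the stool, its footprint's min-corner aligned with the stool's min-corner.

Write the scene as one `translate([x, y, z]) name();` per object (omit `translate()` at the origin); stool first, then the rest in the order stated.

stool();
translate([0, 0, 399]) spool();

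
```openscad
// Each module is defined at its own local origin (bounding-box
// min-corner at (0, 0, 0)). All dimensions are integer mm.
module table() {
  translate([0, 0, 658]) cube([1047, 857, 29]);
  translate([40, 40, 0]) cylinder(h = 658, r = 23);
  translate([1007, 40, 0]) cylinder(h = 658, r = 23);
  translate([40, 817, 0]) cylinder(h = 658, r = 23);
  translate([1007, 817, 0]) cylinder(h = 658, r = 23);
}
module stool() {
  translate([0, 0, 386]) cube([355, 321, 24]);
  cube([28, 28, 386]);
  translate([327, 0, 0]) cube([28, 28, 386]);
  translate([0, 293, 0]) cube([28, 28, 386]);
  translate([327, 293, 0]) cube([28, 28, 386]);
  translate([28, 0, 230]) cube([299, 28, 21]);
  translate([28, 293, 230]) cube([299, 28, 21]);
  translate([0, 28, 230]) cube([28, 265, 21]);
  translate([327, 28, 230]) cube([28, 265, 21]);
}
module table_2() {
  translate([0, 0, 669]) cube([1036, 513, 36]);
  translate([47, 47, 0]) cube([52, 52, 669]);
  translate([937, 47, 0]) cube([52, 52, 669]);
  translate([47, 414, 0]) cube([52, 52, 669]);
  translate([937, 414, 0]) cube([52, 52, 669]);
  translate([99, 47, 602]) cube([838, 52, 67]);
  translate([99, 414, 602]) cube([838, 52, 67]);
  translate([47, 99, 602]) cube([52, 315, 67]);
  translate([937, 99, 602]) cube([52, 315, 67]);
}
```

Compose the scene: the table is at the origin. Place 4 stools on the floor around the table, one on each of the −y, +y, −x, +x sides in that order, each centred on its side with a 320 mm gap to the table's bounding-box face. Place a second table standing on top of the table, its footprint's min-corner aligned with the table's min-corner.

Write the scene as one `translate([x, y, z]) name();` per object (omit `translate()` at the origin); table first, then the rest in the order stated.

table();
translate([346, -641, 0]) stool();
translate([346, 1177, 0]) stool();
translate([-675, 268, 0]) stool();
translate([1367, 268, 0]) stool();
translate([0, 0, 687]) table_2();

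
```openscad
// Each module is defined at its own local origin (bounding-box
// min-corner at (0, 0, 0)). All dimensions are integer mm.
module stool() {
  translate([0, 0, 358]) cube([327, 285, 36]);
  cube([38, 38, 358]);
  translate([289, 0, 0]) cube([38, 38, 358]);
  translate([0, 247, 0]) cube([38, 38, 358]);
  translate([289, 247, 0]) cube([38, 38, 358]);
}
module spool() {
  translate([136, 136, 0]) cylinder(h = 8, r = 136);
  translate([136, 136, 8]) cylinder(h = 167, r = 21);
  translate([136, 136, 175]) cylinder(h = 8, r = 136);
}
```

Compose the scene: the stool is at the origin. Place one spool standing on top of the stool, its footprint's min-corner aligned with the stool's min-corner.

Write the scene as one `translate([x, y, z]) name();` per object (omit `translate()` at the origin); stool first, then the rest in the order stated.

stool();
translate([0, 0, 394]) spool();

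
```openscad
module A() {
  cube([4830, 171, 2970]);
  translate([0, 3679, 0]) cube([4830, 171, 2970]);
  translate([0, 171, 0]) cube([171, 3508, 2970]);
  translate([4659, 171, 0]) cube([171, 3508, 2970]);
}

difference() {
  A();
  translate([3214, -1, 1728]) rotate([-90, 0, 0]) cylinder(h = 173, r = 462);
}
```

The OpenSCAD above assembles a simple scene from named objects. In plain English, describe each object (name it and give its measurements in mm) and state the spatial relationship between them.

A is the wall frame of a small rectangular building: four walls, each 2970 mm tall and 171 mm thick, enclosing a footprint 4830 mm (x) by 3850 mm (y) outside-to-outside, with no floor or roof. The front and back walls (the −y and +y sides) span the full width; the two side walls fit between them.

The house frame has a circular hole of radius 462 mm through its front wall, centred at (x = 3214, z = 1728).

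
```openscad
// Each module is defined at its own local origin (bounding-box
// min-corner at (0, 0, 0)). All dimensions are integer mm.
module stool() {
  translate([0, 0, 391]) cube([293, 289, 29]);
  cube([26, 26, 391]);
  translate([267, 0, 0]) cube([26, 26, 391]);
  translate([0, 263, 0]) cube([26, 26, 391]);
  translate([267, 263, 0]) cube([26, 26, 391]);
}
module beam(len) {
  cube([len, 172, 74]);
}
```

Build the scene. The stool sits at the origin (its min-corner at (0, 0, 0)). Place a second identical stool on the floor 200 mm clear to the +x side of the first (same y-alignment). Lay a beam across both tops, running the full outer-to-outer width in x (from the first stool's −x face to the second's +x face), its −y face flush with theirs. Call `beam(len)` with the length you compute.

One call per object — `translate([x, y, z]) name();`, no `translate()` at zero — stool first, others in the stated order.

stool();
translate([493, 0, 0]) stool();
translate([0, 0, 420]) beam(786);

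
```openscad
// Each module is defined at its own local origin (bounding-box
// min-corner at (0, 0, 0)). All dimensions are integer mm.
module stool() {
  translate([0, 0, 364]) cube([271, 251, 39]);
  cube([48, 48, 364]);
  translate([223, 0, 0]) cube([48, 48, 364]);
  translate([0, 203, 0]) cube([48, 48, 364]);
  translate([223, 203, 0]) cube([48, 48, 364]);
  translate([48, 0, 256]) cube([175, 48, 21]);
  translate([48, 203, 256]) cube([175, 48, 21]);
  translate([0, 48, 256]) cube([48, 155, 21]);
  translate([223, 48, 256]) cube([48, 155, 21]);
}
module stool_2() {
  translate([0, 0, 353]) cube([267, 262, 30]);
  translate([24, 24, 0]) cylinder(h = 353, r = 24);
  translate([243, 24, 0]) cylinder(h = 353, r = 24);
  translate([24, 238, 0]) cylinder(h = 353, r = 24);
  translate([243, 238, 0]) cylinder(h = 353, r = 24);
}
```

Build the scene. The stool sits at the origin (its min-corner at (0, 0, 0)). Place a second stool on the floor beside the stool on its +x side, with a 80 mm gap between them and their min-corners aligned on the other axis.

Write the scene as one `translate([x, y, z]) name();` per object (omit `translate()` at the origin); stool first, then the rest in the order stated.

stool();
translate([351, 0, 0]) stool_2();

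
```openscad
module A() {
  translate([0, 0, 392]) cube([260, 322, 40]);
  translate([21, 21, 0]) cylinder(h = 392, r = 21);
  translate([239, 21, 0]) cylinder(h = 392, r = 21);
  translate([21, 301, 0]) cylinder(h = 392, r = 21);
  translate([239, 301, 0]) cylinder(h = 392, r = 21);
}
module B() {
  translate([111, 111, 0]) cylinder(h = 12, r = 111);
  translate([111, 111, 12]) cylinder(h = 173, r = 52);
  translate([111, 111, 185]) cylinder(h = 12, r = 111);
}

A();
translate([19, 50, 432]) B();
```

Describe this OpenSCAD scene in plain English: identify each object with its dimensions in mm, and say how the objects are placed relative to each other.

A is a four-legged stool. The seat is a 260×322×40 mm slab whose top surface is at z = 432 mm; four round legs, each 42 mm in diameter, run from the floor (z = 0) to the underside of the seat, each leg's axis is inset half a diameter from the nearest pair of seat edges (so the leg's bounding box is flush with the corner).

B is a spool: two coaxial disc flanges of radius 111 mm and thickness 12 mm, joined by a core cylinder of radius 52 mm and height 173 mm. The lower flange rests on z = 0 and the three cylinders share a vertical axis.

The spool is on top of the stool, centred.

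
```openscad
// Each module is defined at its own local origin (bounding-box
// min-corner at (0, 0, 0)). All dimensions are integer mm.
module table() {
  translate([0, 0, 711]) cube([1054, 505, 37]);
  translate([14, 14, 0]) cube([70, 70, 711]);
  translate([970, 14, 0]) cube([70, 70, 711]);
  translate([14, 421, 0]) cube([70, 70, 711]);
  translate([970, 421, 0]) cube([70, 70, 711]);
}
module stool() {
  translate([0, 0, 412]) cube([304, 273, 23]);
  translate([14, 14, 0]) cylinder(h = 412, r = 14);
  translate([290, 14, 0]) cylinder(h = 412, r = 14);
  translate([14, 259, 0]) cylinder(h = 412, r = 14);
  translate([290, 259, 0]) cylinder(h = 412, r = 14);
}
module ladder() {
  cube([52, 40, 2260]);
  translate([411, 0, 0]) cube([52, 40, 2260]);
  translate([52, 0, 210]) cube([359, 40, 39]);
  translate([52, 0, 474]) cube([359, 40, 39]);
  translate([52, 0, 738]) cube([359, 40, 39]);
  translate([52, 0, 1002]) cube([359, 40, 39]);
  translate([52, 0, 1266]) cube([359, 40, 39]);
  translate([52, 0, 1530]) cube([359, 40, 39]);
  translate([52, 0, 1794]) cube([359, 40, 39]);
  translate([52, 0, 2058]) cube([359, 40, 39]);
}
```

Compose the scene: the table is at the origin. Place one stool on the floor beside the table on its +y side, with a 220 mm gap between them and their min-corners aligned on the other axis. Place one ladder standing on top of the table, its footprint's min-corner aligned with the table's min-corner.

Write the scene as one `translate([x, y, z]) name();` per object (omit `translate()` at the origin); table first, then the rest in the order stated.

table();
translate([0, 725, 0]) stool();
translate([0, 0, 748]) ladder();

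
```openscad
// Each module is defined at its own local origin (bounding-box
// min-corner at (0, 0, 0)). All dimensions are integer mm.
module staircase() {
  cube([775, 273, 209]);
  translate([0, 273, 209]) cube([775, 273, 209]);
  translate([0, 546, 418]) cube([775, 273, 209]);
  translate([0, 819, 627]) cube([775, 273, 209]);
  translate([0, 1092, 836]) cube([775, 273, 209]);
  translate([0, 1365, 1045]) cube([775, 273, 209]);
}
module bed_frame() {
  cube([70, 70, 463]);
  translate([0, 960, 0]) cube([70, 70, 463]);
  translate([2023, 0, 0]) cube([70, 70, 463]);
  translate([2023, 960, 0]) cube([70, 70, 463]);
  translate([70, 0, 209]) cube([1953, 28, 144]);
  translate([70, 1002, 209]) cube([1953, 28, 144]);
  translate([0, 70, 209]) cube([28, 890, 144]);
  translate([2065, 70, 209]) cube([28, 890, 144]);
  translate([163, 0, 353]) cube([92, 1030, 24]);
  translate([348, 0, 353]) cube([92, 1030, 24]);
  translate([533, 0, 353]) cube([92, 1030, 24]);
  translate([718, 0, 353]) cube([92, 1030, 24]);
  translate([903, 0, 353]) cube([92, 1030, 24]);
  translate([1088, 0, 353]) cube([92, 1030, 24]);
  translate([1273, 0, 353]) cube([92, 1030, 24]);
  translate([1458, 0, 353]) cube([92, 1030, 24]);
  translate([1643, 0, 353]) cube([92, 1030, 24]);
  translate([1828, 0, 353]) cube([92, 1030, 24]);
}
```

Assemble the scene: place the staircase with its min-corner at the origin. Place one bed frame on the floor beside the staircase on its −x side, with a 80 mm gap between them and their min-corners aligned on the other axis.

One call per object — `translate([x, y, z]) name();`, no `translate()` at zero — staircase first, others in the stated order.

staircase();
translate([-2173, 0, 0]) bed_frame();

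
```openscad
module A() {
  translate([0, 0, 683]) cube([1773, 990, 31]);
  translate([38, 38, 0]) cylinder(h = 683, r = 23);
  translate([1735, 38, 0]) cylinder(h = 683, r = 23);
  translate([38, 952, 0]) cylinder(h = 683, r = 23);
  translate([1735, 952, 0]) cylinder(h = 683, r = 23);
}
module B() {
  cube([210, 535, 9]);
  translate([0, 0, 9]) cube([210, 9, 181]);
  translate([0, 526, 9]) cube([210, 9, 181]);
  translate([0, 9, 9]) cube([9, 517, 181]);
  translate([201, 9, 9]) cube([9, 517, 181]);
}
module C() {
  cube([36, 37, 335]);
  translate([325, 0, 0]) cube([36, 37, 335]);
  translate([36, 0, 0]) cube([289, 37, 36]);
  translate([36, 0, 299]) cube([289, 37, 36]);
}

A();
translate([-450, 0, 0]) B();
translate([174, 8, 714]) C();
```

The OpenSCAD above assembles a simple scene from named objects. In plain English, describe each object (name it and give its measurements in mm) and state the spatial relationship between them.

A is a table with a 1773×990 mm rectangular top, 31 mm thick, top surface at z = 714 mm, supported by four round legs of 46 mm diameter, each leg's bounding box inset 15 mm from the nearest pair of top edges, running from the floor.

B is an open-topped rectangular box: outside dimensions 210×535×190 mm, with a uniform wall and base thickness of 9 mm. The base is a full 210×535 slab on the floor; four walls sit on top of the base. The front and back walls (the −y and +y sides) span the full width; the two side walls fit between them.

C is a picture frame with a 289×263 mm rectangular opening (x by z) and a uniform 36 mm border on every side. Frame depth is 37 mm along y. It is built from two vertical stiles running the full outside height and two horizontal rails spanning the gap between the stiles.

The open box is on the floor beside the table on its −x side. The picture frame is on top of the table.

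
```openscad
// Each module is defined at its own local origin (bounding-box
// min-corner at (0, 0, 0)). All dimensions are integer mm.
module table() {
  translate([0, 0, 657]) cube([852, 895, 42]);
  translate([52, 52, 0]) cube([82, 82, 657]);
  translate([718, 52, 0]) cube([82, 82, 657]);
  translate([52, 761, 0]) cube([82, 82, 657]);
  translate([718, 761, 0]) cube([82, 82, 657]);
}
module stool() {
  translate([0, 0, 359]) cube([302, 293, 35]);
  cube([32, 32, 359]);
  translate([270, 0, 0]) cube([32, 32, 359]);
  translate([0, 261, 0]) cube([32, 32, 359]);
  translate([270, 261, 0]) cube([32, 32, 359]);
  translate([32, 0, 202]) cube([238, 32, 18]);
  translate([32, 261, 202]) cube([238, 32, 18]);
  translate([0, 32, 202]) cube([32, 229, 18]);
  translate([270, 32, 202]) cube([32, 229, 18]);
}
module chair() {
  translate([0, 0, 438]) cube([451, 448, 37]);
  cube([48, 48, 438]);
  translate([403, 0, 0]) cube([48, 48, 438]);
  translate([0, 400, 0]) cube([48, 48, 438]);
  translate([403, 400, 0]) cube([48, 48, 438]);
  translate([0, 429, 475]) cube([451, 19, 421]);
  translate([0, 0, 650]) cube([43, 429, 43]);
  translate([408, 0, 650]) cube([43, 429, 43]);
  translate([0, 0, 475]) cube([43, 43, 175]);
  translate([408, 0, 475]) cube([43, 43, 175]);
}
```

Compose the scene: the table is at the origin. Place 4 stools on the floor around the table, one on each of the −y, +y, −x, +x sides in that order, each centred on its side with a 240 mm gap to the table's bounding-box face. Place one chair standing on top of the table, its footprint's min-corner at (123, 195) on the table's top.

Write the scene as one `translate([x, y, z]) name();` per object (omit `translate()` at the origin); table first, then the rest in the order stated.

table();
translate([275, -533, 0]) stool();
translate([275, 1135, 0]) stool();
translate([-542, 301, 0]) stool();
translate([1092, 301, 0]) stool();
translate([123, 195, 699]) chair();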